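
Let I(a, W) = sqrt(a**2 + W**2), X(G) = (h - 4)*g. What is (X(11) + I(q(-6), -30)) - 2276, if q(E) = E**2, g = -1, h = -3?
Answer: -2269 + 6*sqrt(61) ≈ -2222.1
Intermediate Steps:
X(G) = 7 (X(G) = (-3 - 4)*(-1) = -7*(-1) = 7)
I(a, W) = sqrt(W**2 + a**2)
(X(11) + I(q(-6), -30)) - 2276 = (7 + sqrt((-30)**2 + ((-6)**2)**2)) - 2276 = (7 + sqrt(900 + 36**2)) - 2276 = (7 + sqrt(900 + 1296)) - 2276 = (7 + sqrt(2196)) - 2276 = (7 + 6*sqrt(61)) - 2276 = -2269 + 6*sqrt(61)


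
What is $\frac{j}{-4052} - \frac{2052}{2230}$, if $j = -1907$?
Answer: $- \frac{2031047}{4517980} \approx -0.44955$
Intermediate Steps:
$\frac{j}{-4052} - \frac{2052}{2230} = - \frac{1907}{-4052} - \frac{2052}{2230} = \left(-1907\right) \left(- \frac{1}{4052}\right) - \frac{1026}{1115} = \frac{1907}{4052} - \frac{1026}{1115} = - \frac{2031047}{4517980}$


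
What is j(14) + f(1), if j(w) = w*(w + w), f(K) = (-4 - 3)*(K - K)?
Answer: 392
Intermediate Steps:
f(K) = 0 (f(K) = -7*0 = 0)
j(w) = 2*w**2 (j(w) = w*(2*w) = 2*w**2)
j(14) + f(1) = 2*14**2 + 0 = 2*196 + 0 = 392 + 0 = 392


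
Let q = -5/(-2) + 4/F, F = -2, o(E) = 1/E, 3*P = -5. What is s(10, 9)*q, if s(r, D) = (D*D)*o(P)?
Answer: -243/10 ≈ -24.300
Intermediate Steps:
P = -5/3 (P = (⅓)*(-5) = -5/3 ≈ -1.6667)
s(r, D) = -3*D²/5 (s(r, D) = (D*D)/(-5/3) = D²*(-⅗) = -3*D²/5)
q = ½ (q = -5/(-2) + 4/(-2) = -5*(-½) + 4*(-½) = 5/2 - 2 = ½ ≈ 0.50000)
s(10, 9)*q = -⅗*9²*(½) = -⅗*81*(½) = -243/5*½ = -243/10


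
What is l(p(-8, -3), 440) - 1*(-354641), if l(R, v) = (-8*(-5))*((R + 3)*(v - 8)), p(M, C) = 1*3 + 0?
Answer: 458321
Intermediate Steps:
p(M, C) = 3 (p(M, C) = 3 + 0 = 3)
l(R, v) = 40*(-8 + v)*(3 + R) (l(R, v) = 40*((3 + R)*(-8 + v)) = 40*((-8 + v)*(3 + R)) = 40*(-8 + v)*(3 + R))
l(p(-8, -3), 440) - 1*(-354641) = (-960 - 320*3 + 120*440 + 40*3*440) - 1*(-354641) = (-960 - 960 + 52800 + 52800) + 354641 = 103680 + 354641 = 458321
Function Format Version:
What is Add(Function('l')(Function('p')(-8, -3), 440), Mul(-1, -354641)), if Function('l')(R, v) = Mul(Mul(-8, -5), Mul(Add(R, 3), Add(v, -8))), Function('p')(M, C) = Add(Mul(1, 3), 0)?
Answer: 458321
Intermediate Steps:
Function('p')(M, C) = 3 (Function('p')(M, C) = Add(3, 0) = 3)
Function('l')(R, v) = Mul(40, Add(-8, v), Add(3, R)) (Function('l')(R, v) = Mul(40, Mul(Add(3, R), Add(-8, v))) = Mul(40, Mul(Add(-8, v), Add(3, R))) = Mul(40, Add(-8, v), Add(3, R)))
Add(Function('l')(Function('p')(-8, -3), 440), Mul(-1, -354641)) = Add(Add(-960, Mul(-320, 3), Mul(120, 440), Mul(40, 3, 440)), Mul(-1, -354641)) = Add(Add(-960, -960, 52800, 52800), 354641) = Add(103680, 354641) = 458321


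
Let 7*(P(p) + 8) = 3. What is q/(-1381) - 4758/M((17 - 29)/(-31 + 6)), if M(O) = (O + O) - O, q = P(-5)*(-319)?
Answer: -191682089/19334 ≈ -9914.3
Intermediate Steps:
P(p) = -53/7 (P(p) = -8 + (⅐)*3 = -8 + 3/7 = -53/7)
q = 16907/7 (q = -53/7*(-319) = 16907/7 ≈ 2415.3)
M(O) = O (M(O) = 2*O - O = O)
q/(-1381) - 4758/M((17 - 29)/(-31 + 6)) = (16907/7)/(-1381) - 4758*(-31 + 6)/(17 - 29) = (16907/7)*(-1/1381) - 4758/((-12/(-25))) = -16907/9667 - 4758/((-12*(-1/25))) = -16907/9667 - 4758/12/25 = -16907/9667 - 4758*25/12 = -16907/9667 - 19825/2 = -191682089/19334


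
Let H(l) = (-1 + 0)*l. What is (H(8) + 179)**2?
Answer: 29241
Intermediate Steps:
H(l) = -l
(H(8) + 179)**2 = (-1*8 + 179)**2 = (-8 + 179)**2 = 171**2 = 29241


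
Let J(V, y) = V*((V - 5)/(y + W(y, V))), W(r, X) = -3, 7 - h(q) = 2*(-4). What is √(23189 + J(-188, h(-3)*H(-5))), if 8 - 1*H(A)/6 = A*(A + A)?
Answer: √331722580449/3783 ≈ 152.25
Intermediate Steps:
h(q) = 15 (h(q) = 7 - 2*(-4) = 7 - 1*(-8) = 7 + 8 = 15)
H(A) = 48 - 12*A² (H(A) = 48 - 6*A*(A + A) = 48 - 6*A*2*A = 48 - 12*A²)
J(V, y) = V*(-5 + V)/(-3 + y) (J(V, y) = V*((V - 5)/(y - 3)) = V*((-5 + V)/(-3 + y)) = V*(-5 + V)/(-3 + y))
√(23189 + J(-188, h(-3)*H(-5))) = √(23189 - 188*(-5 - 188)/(-3 + 15*(48 - 12*(-5)²))) = √(23189 - 188*(-193)/(-3 + 15*(48 - 12*25))) = √(23189 - 188*(-193)/(-3 + 15*(48 - 300))) = √(23189 - 188*(-193)/(-3 + 15*(-252))) = √(23189 - 188*(-193)/(-3 - 3780)) = √(23189 - 188*(-193)/(-3783)) = √(23189 - 188*(-1/3783)*(-193)) = √(23189 - 36284/3783) = √(87687703/3783) = √331722580449/3783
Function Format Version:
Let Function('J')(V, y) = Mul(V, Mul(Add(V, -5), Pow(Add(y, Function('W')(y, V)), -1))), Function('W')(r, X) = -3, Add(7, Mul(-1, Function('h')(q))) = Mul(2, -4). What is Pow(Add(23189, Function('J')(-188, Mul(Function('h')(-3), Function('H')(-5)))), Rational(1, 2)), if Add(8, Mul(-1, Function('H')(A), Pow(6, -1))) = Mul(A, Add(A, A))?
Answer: Mul(Rational(1, 3783), Pow(331722580449, Rational(1, 2))) ≈ 152.25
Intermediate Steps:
Function('h')(q) = 15 (Function('h')(q) = Add(7, Mul(-1, Mul(2, -4))) = Add(7, Mul(-1, -8)) = Add(7, 8) = 15)
Function('H')(A) = Add(48, Mul(-12, Pow(A, 2))) (Function('H')(A) = Add(48, Mul(-6, Mul(A, Add(A, A)))) = Add(48, Mul(-6, Mul(A, Mul(2, A)))) = Add(48, Mul(-6, Mul(2, Pow(A, 2)))) = Add(48, Mul(-12, Pow(A, 2))))
Function('J')(V, y) = Mul(V, Pow(Add(-3, y), -1), Add(-5, V)) (Function('J')(V, y) = Mul(V, Mul(Add(V, -5), Pow(Add(y, -3), -1))) = Mul(V, Mul(Add(-5, V), Pow(Add(-3, y), -1))) = Mul(V, Mul(Pow(Add(-3, y), -1), Add(-5, V))) = Mul(V, Pow(Add(-3, y), -1), Add(-5, V)))
Pow(Add(23189, Function('J')(-188, Mul(Function('h')(-3), Function('H')(-5)))), Rational(1, 2)) = Pow(Add(23189, Mul(-188, Pow(Add(-3, Mul(15, Add(48, Mul(-12, Pow(-5, 2))))), -1), Add(-5, -188))), Rational(1, 2)) = Pow(Add(23189, Mul(-188, Pow(Add(-3, Mul(15, Add(48, Mul(-12, 25)))), -1), -193)), Rational(1, 2)) = Pow(Add(23189, Mul(-188, Pow(Add(-3, Mul(15, Add(48, -300))), -1), -193)), Rational(1, 2)) = Pow(Add(23189, Mul(-188, Pow(Add(-3, Mul(15, -252)), -1), -193)), Rational(1, 2)) = Pow(Add(23189, Mul(-188, Pow(Add(-3, -3780), -1), -193)), Rational(1, 2)) = Pow(Add(23189, Mul(-188, Pow(-3783, -1), -193)), Rational(1, 2)) = Pow(Add(23189, Mul(-188, Rational(-1, 3783), -193)), Rational(1, 2)) = Pow(Add(23189, Rational(-36284, 3783)), Rational(1, 2)) = Pow(Rational(87687703, 3783), Rational(1, 2)) = Mul(Rational(1, 3783), Pow(331722580449, Rational(1, 2)))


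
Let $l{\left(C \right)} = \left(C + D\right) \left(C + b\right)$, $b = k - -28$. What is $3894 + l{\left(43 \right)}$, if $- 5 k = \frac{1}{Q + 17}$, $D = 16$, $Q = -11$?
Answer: $\frac{242431}{30} \approx 8081.0$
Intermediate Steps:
$k = - \frac{1}{30}$ ($k = - \frac{1}{5 \left(-11 + 17\right)} = - \frac{1}{5 \cdot 6} = \left(- \frac{1}{5}\right) \frac{1}{6} = - \frac{1}{30} \approx -0.033333$)
$b = \frac{839}{30}$ ($b = - \frac{1}{30} - -28 = - \frac{1}{30} + 28 = \frac{839}{30} \approx 27.967$)
$l{\left(C \right)} = \left(16 + C\right) \left(\frac{839}{30} + C\right)$ ($l{\left(C \right)} = \left(C + 16\right) \left(C + \frac{839}{30}\right) = \left(16 + C\right) \left(\frac{839}{30} + C\right)$)
$3894 + l{\left(43 \right)} = 3894 + \left(\frac{6712}{15} + 43^{2} + \frac{1319}{30} \cdot 43\right) = 3894 + \left(\frac{6712}{15} + 1849 + \frac{56717}{30}\right) = 3894 + \frac{125611}{30} = \frac{242431}{30}$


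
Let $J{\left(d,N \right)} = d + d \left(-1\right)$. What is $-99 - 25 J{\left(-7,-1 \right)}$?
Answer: $-99$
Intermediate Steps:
$J{\left(d,N \right)} = 0$ ($J{\left(d,N \right)} = d - d = 0$)
$-99 - 25 J{\left(-7,-1 \right)} = -99 - 0 = -99 + 0 = -99$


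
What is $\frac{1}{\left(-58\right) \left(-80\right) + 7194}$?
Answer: $\frac{1}{11834} \approx 8.4502 \cdot 10^{-5}$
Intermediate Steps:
$\frac{1}{\left(-58\right) \left(-80\right) + 7194} = \frac{1}{4640 + 7194} = \frac{1}{11834}$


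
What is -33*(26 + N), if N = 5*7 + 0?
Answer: -2013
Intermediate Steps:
N = 35 (N = 35 + 0 = 35)
-33*(26 + N) = -33*(26 + 35) = -33*61 = -2013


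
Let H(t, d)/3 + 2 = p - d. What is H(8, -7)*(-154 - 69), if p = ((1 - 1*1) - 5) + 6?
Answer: -4014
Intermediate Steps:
p = 1 (p = ((1 - 1) - 5) + 6 = (0 - 5) + 6 = -5 + 6 = 1)
H(t, d) = -3 - 3*d (H(t, d) = -6 + 3*(1 - d) = -6 + (3 - 3*d) = -3 - 3*d)
H(8, -7)*(-154 - 69) = (-3 - 3*(-7))*(-154 - 69) = (-3 + 21)*(-223) = 18*(-223) = -4014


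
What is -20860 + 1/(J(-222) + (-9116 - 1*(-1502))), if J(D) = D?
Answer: -163458961/7836 ≈ -20860.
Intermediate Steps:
-20860 + 1/(J(-222) + (-9116 - 1*(-1502))) = -20860 + 1/(-222 + (-9116 - 1*(-1502))) = -20860 + 1/(-222 + (-9116 + 1502)) = -20860 + 1/(-222 - 7614) = -20860 + 1/(-7836) = -20860 - 1/7836 = -163458961/7836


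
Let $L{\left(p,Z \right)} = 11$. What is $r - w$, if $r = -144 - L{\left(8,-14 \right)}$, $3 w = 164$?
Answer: $- \frac{629}{3} \approx -209.67$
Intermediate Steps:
$w = \frac{164}{3}$ ($w = \frac{1}{3} \cdot 164 = \frac{164}{3} \approx 54.667$)
$r = -155$ ($r = -144 - 11 = -155$)
$r - w = -155 - \frac{164}{3} = - \frac{629}{3}$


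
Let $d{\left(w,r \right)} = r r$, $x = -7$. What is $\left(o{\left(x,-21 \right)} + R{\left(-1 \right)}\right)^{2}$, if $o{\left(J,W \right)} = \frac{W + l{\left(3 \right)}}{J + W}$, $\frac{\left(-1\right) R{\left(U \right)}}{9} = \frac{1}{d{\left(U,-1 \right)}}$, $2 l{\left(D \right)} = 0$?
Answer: $\frac{1089}{16} \approx 68.063$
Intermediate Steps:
$l{\left(D \right)} = 0$ ($l{\left(D \right)} = \frac{1}{2} \cdot 0 = 0$)
$d{\left(w,r \right)} = r^{2}$
$R{\left(U \right)} = -9$ ($R{\left(U \right)} = - \frac{9}{\left(-1\right)^{2}} = - \frac{9}{1} = \left(-9\right) 1 = -9$)
$o{\left(J,W \right)} = \frac{W}{J + W}$ ($o{\left(J,W \right)} = \frac{W + 0}{J + W} = \frac{W}{J + W}$)
$\left(o{\left(x,-21 \right)} + R{\left(-1 \right)}\right)^{2} = \left(- \frac{21}{-7 - 21} - 9\right)^{2} = \left(- \frac{21}{-28} - 9\right)^{2} = \left(\left(-21\right) \left(- \frac{1}{28}\right) - 9\right)^{2} = \left(\frac{3}{4} - 9\right)^{2} = \left(- \frac{33}{4}\right)^{2} = \frac{1089}{16}$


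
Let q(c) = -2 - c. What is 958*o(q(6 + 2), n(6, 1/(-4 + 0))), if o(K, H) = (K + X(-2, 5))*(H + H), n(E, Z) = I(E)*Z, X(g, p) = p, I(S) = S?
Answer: 14370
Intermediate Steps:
n(E, Z) = E*Z
o(K, H) = 2*H*(5 + K) (o(K, H) = (K + 5)*(H + H) = (5 + K)*(2*H) = 2*H*(5 + K))
958*o(q(6 + 2), n(6, 1/(-4 + 0))) = 958*(2*(6/(-4 + 0))*(5 + (-2 - (6 + 2)))) = 958*(2*(6/(-4))*(5 + (-2 - 1*8))) = 958*(2*(6*(-¼))*(5 + (-2 - 8))) = 958*(2*(-3/2)*(5 - 10)) = 958*(2*(-3/2)*(-5)) = 958*15 = 14370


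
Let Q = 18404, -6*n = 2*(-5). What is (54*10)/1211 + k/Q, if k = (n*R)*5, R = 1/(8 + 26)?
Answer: 1013722595/2273298888 ≈ 0.44593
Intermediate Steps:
n = 5/3 (n = -(-5)/3 = -1/6*(-10) = 5/3 ≈ 1.6667)
R = 1/34 ≈ 0.029412
k = 25/102 (k = ((5/3)*(1/34))*5 = (5/102)*5 = 25/102 ≈ 0.24510)
(54*10)/1211 + k/Q = (54*10)/1211 + (25/102)/18404 = 540*(1/1211) + (25/102)*(1/18404) = 540/1211 + 25/1877208 = 1013722595/2273298888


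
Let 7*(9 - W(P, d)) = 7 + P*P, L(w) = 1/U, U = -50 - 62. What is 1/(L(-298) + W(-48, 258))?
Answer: -112/35969 ≈ -0.0031138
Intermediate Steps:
U = -112
L(w) = -1/112 (L(w) = 1/(-112) = -1/112)
W(P, d) = 8 - P²/7 (W(P, d) = 9 - (7 + P*P)/7 = 9 - (7 + P²)/7 = 9 + (-1 - P²/7) = 8 - P²/7)
1/(L(-298) + W(-48, 258)) = 1/(-1/112 + (8 - ⅐*(-48)²)) = 1/(-1/112 + (8 - ⅐*2304)) = 1/(-1/112 + (8 - 2304/7)) = 1/(-1/112 - 2248/7) = 1/(-35969/112) = -112/35969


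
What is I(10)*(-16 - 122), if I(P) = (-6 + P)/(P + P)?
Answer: -138/5 ≈ -27.600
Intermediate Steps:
I(P) = (-6 + P)/(2*P) (I(P) = (-6 + P)/((2*P)) = (-6 + P)*(1/(2*P)) = (-6 + P)/(2*P))
I(10)*(-16 - 122) = ((1/2)*(-6 + 10)/10)*(-16 - 122) = ((1/2)*(1/10)*4)*(-138) = (1/5)*(-138) = -138/5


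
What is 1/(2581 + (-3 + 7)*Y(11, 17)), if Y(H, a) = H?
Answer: 1/2625 ≈ 0.00038095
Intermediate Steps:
1/(2581 + (-3 + 7)*Y(11, 17)) = 1/(2581 + (-3 + 7)*11) = 1/(2581 + 4*11) = 1/(2581 + 44) = 1/2625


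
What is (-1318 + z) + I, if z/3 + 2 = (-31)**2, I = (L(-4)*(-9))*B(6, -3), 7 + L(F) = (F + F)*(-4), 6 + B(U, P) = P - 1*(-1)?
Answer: 3359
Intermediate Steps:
B(U, P) = -5 + P (B(U, P) = -6 + (P - 1*(-1)) = -6 + (P + 1) = -6 + (1 + P) = -5 + P)
L(F) = -7 - 8*F (L(F) = -7 + (F + F)*(-4) = -7 + (2*F)*(-4) = -7 - 8*F)
I = 1800 (I = ((-7 - 8*(-4))*(-9))*(-5 - 3) = ((-7 + 32)*(-9))*(-8) = (25*(-9))*(-8) = -225*(-8) = 1800)
z = 2877 (z = -6 + 3*(-31)**2 = -6 + 3*961 = -6 + 2883 = 2877)
(-1318 + z) + I = (-1318 + 2877) + 1800 = 1559 + 1800 = 3359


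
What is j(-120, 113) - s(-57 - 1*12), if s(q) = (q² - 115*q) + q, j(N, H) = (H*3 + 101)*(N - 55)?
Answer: -89627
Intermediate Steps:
j(N, H) = (-55 + N)*(101 + 3*H) (j(N, H) = (3*H + 101)*(-55 + N) = (101 + 3*H)*(-55 + N) = (-55 + N)*(101 + 3*H))
s(q) = q² - 114*q
j(-120, 113) - s(-57 - 1*12) = (-5555 - 165*113 + 101*(-120) + 3*113*(-120)) - (-57 - 1*12)*(-114 + (-57 - 1*12)) = (-5555 - 18645 - 12120 - 40680) - (-57 - 12)*(-114 + (-57 - 12)) = -77000 - (-69)*(-114 - 69) = -77000 - (-69)*(-183) = -77000 - 1*12627 = -77000 - 12627 = -89627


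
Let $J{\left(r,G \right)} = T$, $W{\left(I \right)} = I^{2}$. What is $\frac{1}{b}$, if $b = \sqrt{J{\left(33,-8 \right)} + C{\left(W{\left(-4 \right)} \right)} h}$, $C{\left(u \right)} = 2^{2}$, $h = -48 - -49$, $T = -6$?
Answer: $- \frac{i \sqrt{2}}{2} \approx - 0.70711 i$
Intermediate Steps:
$h = 1$ ($h = -48 + 49 = 1$)
$J{\left(r,G \right)} = -6$
$C{\left(u \right)} = 4$
$b = i \sqrt{2}$ ($b = \sqrt{-6 + 4 \cdot 1} = \sqrt{-6 + 4} = \sqrt{-2} = i \sqrt{2} \approx 1.4142 i$)
$\frac{1}{b} = \frac{1}{i \sqrt{2}} = - \frac{i \sqrt{2}}{2}$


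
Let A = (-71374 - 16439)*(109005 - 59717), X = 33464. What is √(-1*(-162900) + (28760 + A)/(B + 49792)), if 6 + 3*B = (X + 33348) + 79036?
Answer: 2*√7997017587559/16401 ≈ 344.84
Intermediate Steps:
B = 48614 (B = -2 + ((33464 + 33348) + 79036)/3 = -2 + (66812 + 79036)/3 = -2 + (⅓)*145848 = -2 + 48616 = 48614)
A = -4328127144 (A = -87813*49288 = -4328127144)
√(-1*(-162900) + (28760 + A)/(B + 49792)) = √(-1*(-162900) + (28760 - 4328127144)/(48614 + 49792)) = √(162900 - 4328098384/98406) = √(162900 - 4328098384*1/98406) = √(162900 - 2164049192/49203) = √(5851119508/49203) = 2*√7997017587559/16401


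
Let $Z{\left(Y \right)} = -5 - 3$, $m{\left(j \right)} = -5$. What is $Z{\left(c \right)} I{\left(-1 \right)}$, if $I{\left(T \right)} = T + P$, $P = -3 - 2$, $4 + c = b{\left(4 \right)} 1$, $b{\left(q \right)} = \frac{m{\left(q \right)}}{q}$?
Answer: $48$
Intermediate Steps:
$b{\left(q \right)} = - \frac{5}{q}$
$c = - \frac{21}{4}$ ($c = -4 + - \frac{5}{4} \cdot 1 = -4 + \left(-5\right) \frac{1}{4} \cdot 1 = -4 - \frac{5}{4} = - \frac{21}{4} \approx -5.25$)
$Z{\left(Y \right)} = -8$ ($Z{\left(Y \right)} = -5 - 3 = -8$)
$P = -5$ ($P = -3 - 2 = -5$)
$I{\left(T \right)} = -5 + T$ ($I{\left(T \right)} = T - 5 = -5 + T$)
$Z{\left(c \right)} I{\left(-1 \right)} = - 8 \left(-5 - 1\right) = \left(-8\right) \left(-6\right) = 48$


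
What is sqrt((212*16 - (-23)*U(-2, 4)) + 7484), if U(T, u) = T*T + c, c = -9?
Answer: sqrt(10761) ≈ 103.74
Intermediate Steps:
U(T, u) = -9 + T**2 (U(T, u) = T*T - 9 = T**2 - 9 = -9 + T**2)
sqrt((212*16 - (-23)*U(-2, 4)) + 7484) = sqrt((212*16 - (-23)*(-9 + (-2)**2)) + 7484) = sqrt((3392 - (-23)*(-9 + 4)) + 7484) = sqrt((3392 - (-23)*(-5)) + 7484) = sqrt((3392 - 1*115) + 7484) = sqrt((3392 - 115) + 7484) = sqrt(3277 + 7484) = sqrt(10761)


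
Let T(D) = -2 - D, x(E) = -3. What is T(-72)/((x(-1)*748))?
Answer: -35/1122 ≈ -0.031194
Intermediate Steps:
T(-72)/((x(-1)*748)) = (-2 - 1*(-72))/((-3*748)) = (-2 + 72)/(-2244) = 70*(-1/2244) = -35/1122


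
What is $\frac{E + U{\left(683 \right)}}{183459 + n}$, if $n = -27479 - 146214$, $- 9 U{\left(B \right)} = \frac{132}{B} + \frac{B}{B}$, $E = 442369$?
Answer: $\frac{1359620714}{30015801} \approx 45.297$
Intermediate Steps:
$U{\left(B \right)} = - \frac{1}{9} - \frac{44}{3 B}$ ($U{\left(B \right)} = - \frac{\frac{132}{B} + \frac{B}{B}}{9} = - \frac{\frac{132}{B} + 1}{9} = - \frac{1 + \frac{132}{B}}{9} = - \frac{1}{9} - \frac{44}{3 B}$)
$n = -173693$
$\frac{E + U{\left(683 \right)}}{183459 + n} = \frac{442369 + \frac{-132 - 683}{9 \cdot 683}}{183459 - 173693} = \frac{442369 + \frac{1}{9} \cdot \frac{1}{683} \left(-132 - 683\right)}{9766} = \left(442369 + \frac{1}{9} \cdot \frac{1}{683} \left(-815\right)\right) \frac{1}{9766} = \left(442369 - \frac{815}{6147}\right) \frac{1}{9766} = \frac{2719241428}{6147} \cdot \frac{1}{9766} = \frac{1359620714}{30015801}$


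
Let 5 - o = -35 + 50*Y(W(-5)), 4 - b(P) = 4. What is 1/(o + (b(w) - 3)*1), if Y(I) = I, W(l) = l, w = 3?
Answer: 1/287 ≈ 0.0034843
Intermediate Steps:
b(P) = 0 (b(P) = 4 - 1*4 = 4 - 4 = 0)
o = 290 (o = 5 - (-35 + 50*(-5)) = 5 - (-35 - 250) = 5 - 1*(-285) = 5 + 285 = 290)
1/(o + (b(w) - 3)*1) = 1/(290 + (0 - 3)*1) = 1/(290 - 3*1) = 1/(290 - 3) = 1/287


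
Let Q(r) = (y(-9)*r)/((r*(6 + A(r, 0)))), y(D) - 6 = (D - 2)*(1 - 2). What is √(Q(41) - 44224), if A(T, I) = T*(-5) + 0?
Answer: I*√1751318007/199 ≈ 210.3*I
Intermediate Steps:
A(T, I) = -5*T (A(T, I) = -5*T + 0 = -5*T)
y(D) = 8 - D (y(D) = 6 + (D - 2)*(1 - 2) = 6 + (-2 + D)*(-1) = 6 + (2 - D) = 8 - D)
Q(r) = 17/(6 - 5*r) (Q(r) = ((8 - 1*(-9))*r)/((r*(6 - 5*r))) = ((8 + 9)*r)*(1/(r*(6 - 5*r))) = (17*r)*(1/(r*(6 - 5*r))) = 17/(6 - 5*r))
√(Q(41) - 44224) = √(-17/(-6 + 5*41) - 44224) = √(-17/(-6 + 205) - 44224) = √(-17/199 - 44224) = √(-8800593/199) = I*√1751318007/199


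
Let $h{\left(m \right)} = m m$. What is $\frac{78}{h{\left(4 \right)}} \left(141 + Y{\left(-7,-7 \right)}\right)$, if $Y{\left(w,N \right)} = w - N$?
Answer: $\frac{5499}{8} \approx 687.38$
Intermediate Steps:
$h{\left(m \right)} = m^{2}$
$\frac{78}{h{\left(4 \right)}} \left(141 + Y{\left(-7,-7 \right)}\right) = \frac{78}{4^{2}} \left(141 - 0\right) = \frac{78}{16} \left(141 + \left(-7 + 7\right)\right) = 78 \cdot \frac{1}{16} \left(141 + 0\right) = \frac{39}{8} \cdot 141 = \frac{5499}{8}$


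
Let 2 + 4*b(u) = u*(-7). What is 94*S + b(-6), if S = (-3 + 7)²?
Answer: 1514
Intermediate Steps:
b(u) = -½ - 7*u/4 (b(u) = -½ + (u*(-7))/4 = -½ + (-7*u)/4 = -½ - 7*u/4)
S = 16 (S = 4² = 16)
94*S + b(-6) = 94*16 + (-½ - 7/4*(-6)) = 1504 + (-½ + 21/2) = 1504 + 10 = 1514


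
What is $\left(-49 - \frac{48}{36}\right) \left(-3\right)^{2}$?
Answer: $-453$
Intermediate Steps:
$\left(-49 - \frac{48}{36}\right) \left(-3\right)^{2} = \left(-49 - \frac{4}{3}\right) 9 = \left(- \frac{151}{3}\right) 9 = -453$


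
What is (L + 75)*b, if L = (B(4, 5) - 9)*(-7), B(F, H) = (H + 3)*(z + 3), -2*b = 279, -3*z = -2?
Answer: 9393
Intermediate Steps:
z = ⅔ (z = -⅓*(-2) = ⅔ ≈ 0.66667)
b = -279/2 (b = -½*279 = -279/2 ≈ -139.50)
B(F, H) = 11 + 11*H/3 (B(F, H) = (H + 3)*(⅔ + 3) = (3 + H)*(11/3) = 11 + 11*H/3)
L = -427/3 (L = ((11 + (11/3)*5) - 9)*(-7) = ((11 + 55/3) - 9)*(-7) = (88/3 - 9)*(-7) = (61/3)*(-7) = -427/3 ≈ -142.33)
(L + 75)*b = (-427/3 + 75)*(-279/2) = -202/3*(-279/2) = 9393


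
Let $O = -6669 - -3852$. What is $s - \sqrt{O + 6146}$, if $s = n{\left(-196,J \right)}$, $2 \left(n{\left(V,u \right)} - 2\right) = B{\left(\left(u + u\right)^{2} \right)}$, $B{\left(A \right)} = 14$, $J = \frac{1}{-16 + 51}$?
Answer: $9 - \sqrt{3329} \approx -48.698$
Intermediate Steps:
$J = \frac{1}{35} \approx 0.028571$
$O = -2817$ ($O = -6669 + 3852 = -2817$)
$n{\left(V,u \right)} = 9$ ($n{\left(V,u \right)} = 2 + \frac{1}{2} \cdot 14 = 2 + 7 = 9$)
$s = 9$
$s - \sqrt{O + 6146} = 9 - \sqrt{-2817 + 6146} = 9 - \sqrt{3329}$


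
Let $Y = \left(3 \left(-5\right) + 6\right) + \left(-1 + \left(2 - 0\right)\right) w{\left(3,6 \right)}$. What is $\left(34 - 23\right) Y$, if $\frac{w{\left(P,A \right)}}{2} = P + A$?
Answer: $99$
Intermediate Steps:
$w{\left(P,A \right)} = 2 A + 2 P$ ($w{\left(P,A \right)} = 2 \left(P + A\right) = 2 \left(A + P\right) = 2 A + 2 P$)
$Y = 9$ ($Y = \left(3 \left(-5\right) + 6\right) + \left(-1 + \left(2 - 0\right)\right) \left(2 \cdot 6 + 2 \cdot 3\right) = \left(-15 + 6\right) + \left(-1 + \left(2 + 0\right)\right) \left(12 + 6\right) = -9 + \left(-1 + 2\right) 18 = -9 + 1 \cdot 18 = -9 + 18 = 9$)
$\left(34 - 23\right) Y = \left(34 - 23\right) 9 = 11 \cdot 9 = 99$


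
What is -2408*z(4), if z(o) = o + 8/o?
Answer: -14448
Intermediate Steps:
-2408*z(4) = -2408*(4 + 8/4) = -2408*(4 + 8*(¼)) = -2408*(4 + 2) = -2408*6 = -14448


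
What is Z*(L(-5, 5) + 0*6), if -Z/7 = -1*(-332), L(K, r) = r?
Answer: -11620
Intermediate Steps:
Z = -2324 (Z = -(-7)*(-332) = -7*332 = -2324)
Z*(L(-5, 5) + 0*6) = -2324*(5 + 0*6) = -2324*(5 + 0) = -2324*5 = -11620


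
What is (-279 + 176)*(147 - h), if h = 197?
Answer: 5150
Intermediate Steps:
(-279 + 176)*(147 - h) = (-279 + 176)*(147 - 1*197) = -103*(147 - 197) = -103*(-50) = 5150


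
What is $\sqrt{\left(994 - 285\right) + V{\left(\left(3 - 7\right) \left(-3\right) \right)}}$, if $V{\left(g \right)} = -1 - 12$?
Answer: $2 \sqrt{174} \approx 26.382$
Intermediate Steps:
$V{\left(g \right)} = -13$
$\sqrt{\left(994 - 285\right) + V{\left(\left(3 - 7\right) \left(-3\right) \right)}} = \sqrt{\left(994 - 285\right) - 13} = \sqrt{709 - 13} = \sqrt{696} = 2 \sqrt{174}$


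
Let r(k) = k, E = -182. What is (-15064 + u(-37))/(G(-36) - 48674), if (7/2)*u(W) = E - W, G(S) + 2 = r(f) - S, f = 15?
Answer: 105738/340375 ≈ 0.31065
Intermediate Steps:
G(S) = 13 - S (G(S) = -2 + (15 - S) = 13 - S)
u(W) = -52 - 2*W/7 (u(W) = 2*(-182 - W)/7 = -52 - 2*W/7)
(-15064 + u(-37))/(G(-36) - 48674) = (-15064 + (-52 - 2/7*(-37)))/((13 - 1*(-36)) - 48674) = (-15064 + (-52 + 74/7))/((13 + 36) - 48674) = (-15064 - 290/7)/(49 - 48674) = -105738/7/(-48625) = -105738/7*(-1/48625) = 105738/340375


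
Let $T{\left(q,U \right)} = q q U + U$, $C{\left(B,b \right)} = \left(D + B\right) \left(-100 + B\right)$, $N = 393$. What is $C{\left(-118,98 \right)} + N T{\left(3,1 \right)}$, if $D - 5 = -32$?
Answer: $35540$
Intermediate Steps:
$D = -27$ ($D = 5 - 32 = -27$)
$C{\left(B,b \right)} = \left(-100 + B\right) \left(-27 + B\right)$ ($C{\left(B,b \right)} = \left(-27 + B\right) \left(-100 + B\right) = \left(-100 + B\right) \left(-27 + B\right)$)
$T{\left(q,U \right)} = U + U q^{2}$ ($T{\left(q,U \right)} = q^{2} U + U = U q^{2} + U = U + U q^{2}$)
$C{\left(-118,98 \right)} + N T{\left(3,1 \right)} = \left(2700 + \left(-118\right)^{2} - -14986\right) + 393 \cdot 1 \left(1 + 3^{2}\right) = \left(2700 + 13924 + 14986\right) + 393 \cdot 1 \left(1 + 9\right) = 31610 + 393 \cdot 1 \cdot 10 = 31610 + 393 \cdot 10 = 31610 + 3930 = 35540$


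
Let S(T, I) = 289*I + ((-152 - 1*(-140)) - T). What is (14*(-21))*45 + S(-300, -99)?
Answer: -41553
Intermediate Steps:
S(T, I) = -12 - T + 289*I (S(T, I) = 289*I + ((-152 + 140) - T) = 289*I + (-12 - T) = -12 - T + 289*I)
(14*(-21))*45 + S(-300, -99) = (14*(-21))*45 + (-12 - 1*(-300) + 289*(-99)) = -294*45 + (-12 + 300 - 28611) = -13230 - 28323 = -41553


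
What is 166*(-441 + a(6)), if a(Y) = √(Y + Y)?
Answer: -73206 + 332*√3 ≈ -72631.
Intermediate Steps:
a(Y) = √2*√Y (a(Y) = √(2*Y) = √2*√Y)
166*(-441 + a(6)) = 166*(-441 + √2*√6) = 166*(-441 + 2*√3) = -73206 + 332*√3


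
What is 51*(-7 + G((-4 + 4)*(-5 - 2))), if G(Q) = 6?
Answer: -51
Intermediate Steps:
51*(-7 + G((-4 + 4)*(-5 - 2))) = 51*(-7 + 6) = 51*(-1) = -51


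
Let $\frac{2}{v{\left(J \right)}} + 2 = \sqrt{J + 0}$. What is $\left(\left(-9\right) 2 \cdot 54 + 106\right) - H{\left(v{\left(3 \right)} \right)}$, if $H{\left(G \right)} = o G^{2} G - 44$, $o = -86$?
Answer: $-18710 - 10320 \sqrt{3} \approx -36585.0$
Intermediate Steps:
$v{\left(J \right)} = \frac{2}{-2 + \sqrt{J}}$ ($v{\left(J \right)} = \frac{2}{-2 + \sqrt{J + 0}} = \frac{2}{-2 + \sqrt{J}}$)
$H{\left(G \right)} = -44 - 86 G^{3}$ ($H{\left(G \right)} = - 86 G^{2} G - 44 = - 86 G^{3} - 44 = -44 - 86 G^{3}$)
$\left(\left(-9\right) 2 \cdot 54 + 106\right) - H{\left(v{\left(3 \right)} \right)} = \left(\left(-9\right) 2 \cdot 54 + 106\right) - \left(-44 - 86 \left(\frac{2}{-2 + \sqrt{3}}\right)^{3}\right) = \left(\left(-18\right) 54 + 106\right) - \left(-44 - 86 \frac{8}{\left(-2 + \sqrt{3}\right)^{3}}\right) = \left(-972 + 106\right) - \left(-44 - \frac{688}{\left(-2 + \sqrt{3}\right)^{3}}\right) = -866 + \left(44 + \frac{688}{\left(-2 + \sqrt{3}\right)^{3}}\right) = -822 + \frac{688}{\left(-2 + \sqrt{3}\right)^{3}}$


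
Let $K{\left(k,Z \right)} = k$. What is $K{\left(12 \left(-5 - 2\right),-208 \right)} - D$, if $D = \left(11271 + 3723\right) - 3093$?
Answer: $-11985$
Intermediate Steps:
$D = 11901$ ($D = 14994 - 3093 = 11901$)
$K{\left(12 \left(-5 - 2\right),-208 \right)} - D = 12 \left(-5 - 2\right) - 11901 = 12 \left(-7\right) - 11901 = -84 - 11901 = -11985$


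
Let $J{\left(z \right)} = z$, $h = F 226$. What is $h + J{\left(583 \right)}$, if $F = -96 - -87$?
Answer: $-1451$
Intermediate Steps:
$F = -9$ ($F = -96 + 87 = -9$)
$h = -2034$ ($h = \left(-9\right) 226 = -2034$)
$h + J{\left(583 \right)} = -2034 + 583 = -1451$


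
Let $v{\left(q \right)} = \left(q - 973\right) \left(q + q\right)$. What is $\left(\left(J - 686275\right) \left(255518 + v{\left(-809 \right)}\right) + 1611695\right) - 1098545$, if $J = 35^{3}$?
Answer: $-2019499546450$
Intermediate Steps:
$J = 42875$
$v{\left(q \right)} = 2 q \left(-973 + q\right)$ ($v{\left(q \right)} = \left(-973 + q\right) 2 q = 2 q \left(-973 + q\right)$)
$\left(\left(J - 686275\right) \left(255518 + v{\left(-809 \right)}\right) + 1611695\right) - 1098545 = \left(\left(42875 - 686275\right) \left(255518 + 2 \left(-809\right) \left(-973 - 809\right)\right) + 1611695\right) - 1098545 = \left(- 643400 \left(255518 + 2 \left(-809\right) \left(-1782\right)\right) + 1611695\right) - 1098545 = \left(- 643400 \left(255518 + 2883276\right) + 1611695\right) - 1098545 = \left(\left(-643400\right) 3138794 + 1611695\right) - 1098545 = \left(-2019500059600 + 1611695\right) - 1098545 = -2019498447905 - 1098545 = -2019499546450$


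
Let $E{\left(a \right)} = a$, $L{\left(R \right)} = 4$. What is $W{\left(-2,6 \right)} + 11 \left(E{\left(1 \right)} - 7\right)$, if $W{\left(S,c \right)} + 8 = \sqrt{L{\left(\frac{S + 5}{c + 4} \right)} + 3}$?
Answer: $-74 + \sqrt{7} \approx -71.354$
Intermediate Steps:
$W{\left(S,c \right)} = -8 + \sqrt{7}$ ($W{\left(S,c \right)} = -8 + \sqrt{4 + 3} = -8 + \sqrt{7}$)
$W{\left(-2,6 \right)} + 11 \left(E{\left(1 \right)} - 7\right) = \left(-8 + \sqrt{7}\right) + 11 \left(1 - 7\right) = \left(-8 + \sqrt{7}\right) + 11 \left(-6\right) = \left(-8 + \sqrt{7}\right) - 66 = -74 + \sqrt{7}$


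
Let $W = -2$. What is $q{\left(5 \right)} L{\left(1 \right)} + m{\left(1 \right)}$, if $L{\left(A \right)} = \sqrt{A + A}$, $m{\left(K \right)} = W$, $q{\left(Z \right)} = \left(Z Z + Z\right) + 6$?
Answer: $-2 + 36 \sqrt{2} \approx 48.912$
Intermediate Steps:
$q{\left(Z \right)} = 6 + Z + Z^{2}$ ($q{\left(Z \right)} = \left(Z^{2} + Z\right) + 6 = \left(Z + Z^{2}\right) + 6 = 6 + Z + Z^{2}$)
$m{\left(K \right)} = -2$
$L{\left(A \right)} = \sqrt{2} \sqrt{A}$ ($L{\left(A \right)} = \sqrt{2 A} = \sqrt{2} \sqrt{A}$)
$q{\left(5 \right)} L{\left(1 \right)} + m{\left(1 \right)} = \left(6 + 5 + 5^{2}\right) \sqrt{2} \sqrt{1} - 2 = \left(6 + 5 + 25\right) \sqrt{2} \cdot 1 - 2 = 36 \sqrt{2} - 2 = -2 + 36 \sqrt{2}$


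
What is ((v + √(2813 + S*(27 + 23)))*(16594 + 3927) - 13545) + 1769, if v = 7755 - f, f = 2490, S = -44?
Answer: 108031289 + 20521*√613 ≈ 1.0854e+8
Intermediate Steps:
v = 5265 (v = 7755 - 1*2490 = 7755 - 2490 = 5265)
((v + √(2813 + S*(27 + 23)))*(16594 + 3927) - 13545) + 1769 = ((5265 + √(2813 - 44*(27 + 23)))*(16594 + 3927) - 13545) + 1769 = ((5265 + √(2813 - 44*50))*20521 - 13545) + 1769 = ((5265 + √(2813 - 2200))*20521 - 13545) + 1769 = ((5265 + √613)*20521 - 13545) + 1769 = ((108043065 + 20521*√613) - 13545) + 1769 = (108029520 + 20521*√613) + 1769 = 108031289 + 20521*√613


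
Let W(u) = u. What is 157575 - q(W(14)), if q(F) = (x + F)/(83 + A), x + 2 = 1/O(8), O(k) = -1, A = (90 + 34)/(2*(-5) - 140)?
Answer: 971133900/6163 ≈ 1.5757e+5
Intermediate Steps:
A = -62/75 (A = 124/(-10 - 140) = 124/(-150) = 124*(-1/150) = -62/75 ≈ -0.82667)
x = -3 (x = -2 + 1/(-1) = -2 - 1 = -3)
q(F) = -225/6163 + 75*F/6163 (q(F) = (-3 + F)/(83 - 62/75) = (-3 + F)/(6163/75) = (-3 + F)*(75/6163) = -225/6163 + 75*F/6163)
157575 - q(W(14)) = 157575 - (-225/6163 + (75/6163)*14) = 157575 - (-225/6163 + 1050/6163) = 157575 - 1*825/6163 = 157575 - 825/6163 = 971133900/6163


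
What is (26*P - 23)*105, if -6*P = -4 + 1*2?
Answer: -1505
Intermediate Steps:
P = ⅓ (P = -(-4 + 1*2)/6 = -(-4 + 2)/6 = -⅙*(-2) = ⅓ ≈ 0.33333)
(26*P - 23)*105 = (26*(⅓) - 23)*105 = (26/3 - 23)*105 = -43/3*105 = -1505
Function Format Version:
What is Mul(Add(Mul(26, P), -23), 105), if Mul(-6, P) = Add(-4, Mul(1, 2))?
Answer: -1505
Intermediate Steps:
P = Rational(1, 3) (P = Mul(Rational(-1, 6), Add(-4, Mul(1, 2))) = Mul(Rational(-1, 6), Add(-4, 2)) = Mul(Rational(-1, 6), -2) = Rational(1, 3) ≈ 0.33333)
Mul(Add(Mul(26, P), -23), 105) = Mul(Add(Mul(26, Rational(1, 3)), -23), 105) = Mul(Add(Rational(26, 3), -23), 105) = Mul(Rational(-43, 3), 105) = -1505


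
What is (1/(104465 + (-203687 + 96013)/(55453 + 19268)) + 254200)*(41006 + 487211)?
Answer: 1048082365506500289857/7805621591 ≈ 1.3427e+11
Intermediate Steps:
(1/(104465 + (-203687 + 96013)/(55453 + 19268)) + 254200)*(41006 + 487211) = (1/(104465 - 107674/74721) + 254200)*528217 = (1/(7805621591/74721) + 254200)*528217 = (74721/7805621591 + 254200)*528217 = (1984189008506921/7805621591)*528217 = 1048082365506500289857/7805621591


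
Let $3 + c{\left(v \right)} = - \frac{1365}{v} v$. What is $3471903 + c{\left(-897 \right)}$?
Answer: $3470535$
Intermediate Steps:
$c{\left(v \right)} = -1368$ ($c{\left(v \right)} = -3 + - \frac{1365}{v} v = -3 - 1365 = -1368$)
$3471903 + c{\left(-897 \right)} = 3471903 - 1368 = 3470535$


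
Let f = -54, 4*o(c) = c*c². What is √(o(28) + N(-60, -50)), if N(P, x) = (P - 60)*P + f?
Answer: √12634 ≈ 112.40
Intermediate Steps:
o(c) = c³/4 (o(c) = (c*c²)/4 = c³/4)
N(P, x) = -54 + P*(-60 + P) (N(P, x) = (P - 60)*P - 54 = (-60 + P)*P - 54 = P*(-60 + P) - 54 = -54 + P*(-60 + P))
√(o(28) + N(-60, -50)) = √((¼)*28³ + (-54 + (-60)² - 60*(-60))) = √((¼)*21952 + (-54 + 3600 + 3600)) = √(5488 + 7146) = √12634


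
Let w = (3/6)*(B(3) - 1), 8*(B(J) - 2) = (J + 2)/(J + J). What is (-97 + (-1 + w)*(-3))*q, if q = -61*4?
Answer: 186721/8 ≈ 23340.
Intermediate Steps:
B(J) = 2 + (2 + J)/(16*J) (B(J) = 2 + ((J + 2)/(J + J))/8 = 2 + ((2 + J)/((2*J)))/8 = 2 + ((2 + J)*(1/(2*J)))/8 = 2 + ((2 + J)/(2*J))/8 = 2 + (2 + J)/(16*J))
w = 53/96 (w = (3/6)*((1/16)*(2 + 33*3)/3 - 1) = (3*(⅙))*((1/16)*(⅓)*(2 + 99) - 1) = ((1/16)*(⅓)*101 - 1)/2 = (101/48 - 1)/2 = (½)*(53/48) = 53/96 ≈ 0.55208)
q = -244
(-97 + (-1 + w)*(-3))*q = (-97 + (-1 + 53/96)*(-3))*(-244) = (-97 - 43/96*(-3))*(-244) = (-97 + 43/32)*(-244) = -3061/32*(-244) = 186721/8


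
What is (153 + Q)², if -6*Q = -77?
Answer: 990025/36 ≈ 27501.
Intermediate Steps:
Q = 77/6 (Q = -⅙*(-77) = 77/6 ≈ 12.833)
(153 + Q)² = (153 + 77/6)² = (995/6)² = 990025/36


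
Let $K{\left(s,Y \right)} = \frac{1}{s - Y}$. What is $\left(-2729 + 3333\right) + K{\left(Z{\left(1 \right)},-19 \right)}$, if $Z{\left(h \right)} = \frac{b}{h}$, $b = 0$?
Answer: $\frac{11477}{19} \approx 604.05$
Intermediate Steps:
$Z{\left(h \right)} = 0$ ($Z{\left(h \right)} = \frac{0}{h} = 0$)
$\left(-2729 + 3333\right) + K{\left(Z{\left(1 \right)},-19 \right)} = \left(-2729 + 3333\right) + \frac{1}{0 - -19} = 604 + \frac{1}{0 + 19} = 604 + \frac{1}{19} = \frac{11477}{19}$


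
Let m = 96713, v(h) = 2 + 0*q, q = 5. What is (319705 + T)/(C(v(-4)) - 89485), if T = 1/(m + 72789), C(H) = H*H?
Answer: -18063545637/5055736154 ≈ -3.5729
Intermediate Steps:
v(h) = 2 (v(h) = 2 + 0*5 = 2 + 0 = 2)
C(H) = H**2
T = 1/169502 (T = 1/(96713 + 72789) = 1/169502 ≈ 5.8996e-6)
(319705 + T)/(C(v(-4)) - 89485) = (319705 + 1/169502)/(2**2 - 89485) = 54190636911/(169502*(4 - 89485)) = (54190636911/169502)/(-89481) = (54190636911/169502)*(-1/89481) = -18063545637/5055736154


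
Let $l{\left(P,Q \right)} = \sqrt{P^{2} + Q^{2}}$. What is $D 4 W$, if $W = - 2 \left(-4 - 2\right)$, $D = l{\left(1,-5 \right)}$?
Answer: $48 \sqrt{26} \approx 244.75$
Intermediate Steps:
$D = \sqrt{26}$ ($D = \sqrt{1^{2} + \left(-5\right)^{2}} = \sqrt{1 + 25} = \sqrt{26} \approx 5.099$)
$W = 12$ ($W = \left(-2\right) \left(-6\right) = 12$)
$D 4 W = \sqrt{26} \cdot 4 \cdot 12 = 4 \sqrt{26} \cdot 12 = 48 \sqrt{26}$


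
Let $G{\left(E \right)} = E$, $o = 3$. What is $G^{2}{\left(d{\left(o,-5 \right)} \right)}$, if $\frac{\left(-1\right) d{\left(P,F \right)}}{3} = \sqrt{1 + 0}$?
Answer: $9$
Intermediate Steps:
$d{\left(P,F \right)} = -3$ ($d{\left(P,F \right)} = - 3 \sqrt{1 + 0} = - 3 \sqrt{1} = \left(-3\right) 1 = -3$)
$G^{2}{\left(d{\left(o,-5 \right)} \right)} = \left(-3\right)^{2} = 9$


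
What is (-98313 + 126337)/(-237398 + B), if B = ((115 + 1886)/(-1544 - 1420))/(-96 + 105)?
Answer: -249189408/2110943683 ≈ -0.11805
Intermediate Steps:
B = -667/8892 (B = (2001/(-2964))/9 = (2001*(-1/2964))/9 = (⅑)*(-667/988) = -667/8892 ≈ -0.075011)
(-98313 + 126337)/(-237398 + B) = (-98313 + 126337)/(-237398 - 667/8892) = 28024/(-2110943683/8892) = 28024*(-8892/2110943683) = -249189408/2110943683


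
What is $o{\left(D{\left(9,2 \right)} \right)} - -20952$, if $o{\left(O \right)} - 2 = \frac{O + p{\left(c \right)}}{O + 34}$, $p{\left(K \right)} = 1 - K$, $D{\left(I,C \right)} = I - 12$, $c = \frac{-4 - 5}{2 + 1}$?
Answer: $\frac{649575}{31} \approx 20954.0$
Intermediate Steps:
$c = -3$ ($c = - \frac{9}{3} = \left(-9\right) \frac{1}{3} = -3$)
$D{\left(I,C \right)} = -12 + I$
$o{\left(O \right)} = 2 + \frac{4 + O}{34 + O}$ ($o{\left(O \right)} = 2 + \frac{O + \left(1 - -3\right)}{O + 34} = 2 + \frac{O + \left(1 + 3\right)}{34 + O} = 2 + \frac{O + 4}{34 + O} = 2 + \frac{4 + O}{34 + O}$)
$o{\left(D{\left(9,2 \right)} \right)} - -20952 = \frac{3 \left(24 + \left(-12 + 9\right)\right)}{34 + \left(-12 + 9\right)} - -20952 = \frac{3 \left(24 - 3\right)}{34 - 3} + 20952 = 3 \cdot \frac{1}{31} \cdot 21 + 20952 = \frac{63}{31} + 20952 = \frac{649575}{31}$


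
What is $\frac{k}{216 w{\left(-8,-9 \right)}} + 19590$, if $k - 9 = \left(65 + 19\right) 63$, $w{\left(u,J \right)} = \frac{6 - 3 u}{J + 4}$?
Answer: $\frac{2820371}{144} \approx 19586.0$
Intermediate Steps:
$w{\left(u,J \right)} = \frac{6 - 3 u}{4 + J}$
$k = 5301$ ($k = 9 + \left(65 + 19\right) 63 = 9 + 84 \cdot 63 = 9 + 5292 = 5301$)
$\frac{k}{216 w{\left(-8,-9 \right)}} + 19590 = \frac{5301}{216 \frac{3 \left(2 - -8\right)}{4 - 9}} + 19590 = \frac{5301}{216 \frac{3 \left(2 + 8\right)}{-5}} + 19590 = \frac{5301}{216 \cdot 3 \left(- \frac{1}{5}\right) 10} + 19590 = \frac{5301}{216 \left(-6\right)} + 19590 = \frac{5301}{-1296} + 19590 = 5301 \left(- \frac{1}{1296}\right) + 19590 = - \frac{589}{144} + 19590 = \frac{2820371}{144}$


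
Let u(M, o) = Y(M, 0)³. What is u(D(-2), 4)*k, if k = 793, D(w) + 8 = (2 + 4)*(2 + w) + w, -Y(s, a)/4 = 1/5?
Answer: -50752/125 ≈ -406.02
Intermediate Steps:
Y(s, a) = -⅘ (Y(s, a) = -4/5 = -4*⅕ = -⅘)
D(w) = 4 + 7*w (D(w) = -8 + ((2 + 4)*(2 + w) + w) = -8 + (6*(2 + w) + w) = -8 + ((12 + 6*w) + w) = -8 + (12 + 7*w) = 4 + 7*w)
u(M, o) = -64/125 (u(M, o) = (-⅘)³ = -64/125)
u(D(-2), 4)*k = -64/125*793 = -50752/125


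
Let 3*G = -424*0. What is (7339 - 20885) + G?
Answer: -13546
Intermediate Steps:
G = 0 (G = (-424*0)/3 = (1/3)*0 = 0)
(7339 - 20885) + G = (7339 - 20885) + 0 = -13546 + 0 = -13546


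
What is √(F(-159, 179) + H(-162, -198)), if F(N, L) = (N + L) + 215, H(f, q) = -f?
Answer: √397 ≈ 19.925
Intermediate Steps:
F(N, L) = 215 + L + N (F(N, L) = (L + N) + 215 = 215 + L + N)
√(F(-159, 179) + H(-162, -198)) = √((215 + 179 - 159) - 1*(-162)) = √(235 + 162) = √397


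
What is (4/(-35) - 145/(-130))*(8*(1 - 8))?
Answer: -3644/65 ≈ -56.062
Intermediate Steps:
(4/(-35) - 145/(-130))*(8*(1 - 8)) = (4*(-1/35) - 145*(-1/130))*(8*(-7)) = (-4/35 + 29/26)*(-56) = (911/910)*(-56) = -3644/65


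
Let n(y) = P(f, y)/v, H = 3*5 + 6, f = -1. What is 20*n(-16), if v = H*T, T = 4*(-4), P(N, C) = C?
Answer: 20/21 ≈ 0.95238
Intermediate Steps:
T = -16
H = 21 (H = 15 + 6 = 21)
v = -336 (v = 21*(-16) = -336)
n(y) = -y/336 (n(y) = y/(-336) = y*(-1/336) = -y/336)
20*n(-16) = 20*(-1/336*(-16)) = 20*(1/21) = 20/21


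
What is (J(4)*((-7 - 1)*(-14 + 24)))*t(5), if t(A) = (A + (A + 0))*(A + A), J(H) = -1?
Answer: 8000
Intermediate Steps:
t(A) = 4*A² (t(A) = (A + A)*(2*A) = (2*A)*(2*A) = 4*A²)
(J(4)*((-7 - 1)*(-14 + 24)))*t(5) = (-(-7 - 1)*(-14 + 24))*(4*5²) = (-(-8)*10)*(4*25) = -1*(-80)*100 = 80*100 = 8000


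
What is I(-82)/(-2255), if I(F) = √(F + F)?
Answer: -2*I*√41/2255 ≈ -0.005679*I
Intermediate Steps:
I(F) = √2*√F (I(F) = √(2*F) = √2*√F)
I(-82)/(-2255) = (√2*√(-82))/(-2255) = (√2*(I*√82))*(-1/2255) = (2*I*√41)*(-1/2255) = -2*I*√41/2255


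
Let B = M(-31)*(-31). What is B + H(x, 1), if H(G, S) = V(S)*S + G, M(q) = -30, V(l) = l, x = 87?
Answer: 1018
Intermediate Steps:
H(G, S) = G + S² (H(G, S) = S*S + G = S² + G = G + S²)
B = 930 (B = -30*(-31) = 930)
B + H(x, 1) = 930 + (87 + 1²) = 930 + (87 + 1) = 930 + 88 = 1018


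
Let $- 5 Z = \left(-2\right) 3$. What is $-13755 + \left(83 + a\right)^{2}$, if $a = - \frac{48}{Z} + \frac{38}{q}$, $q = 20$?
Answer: $- \frac{1173899}{100} \approx -11739.0$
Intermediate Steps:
$Z = \frac{6}{5}$ ($Z = - \frac{\left(-2\right) 3}{5} = \left(- \frac{1}{5}\right) \left(-6\right) = \frac{6}{5} \approx 1.2$)
$a = - \frac{381}{10}$ ($a = - \frac{48}{\frac{6}{5}} + \frac{38}{20} = \left(-48\right) \frac{5}{6} + 38 \cdot \frac{1}{20} = -40 + \frac{19}{10} = - \frac{381}{10} \approx -38.1$)
$-13755 + \left(83 + a\right)^{2} = -13755 + \left(83 - \frac{381}{10}\right)^{2} = -13755 + \left(\frac{449}{10}\right)^{2} = -13755 + \frac{201601}{100} = - \frac{1173899}{100}$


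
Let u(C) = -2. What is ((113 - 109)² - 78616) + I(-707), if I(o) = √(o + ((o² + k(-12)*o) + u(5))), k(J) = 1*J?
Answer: -78600 + 2*√126906 ≈ -77888.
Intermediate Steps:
k(J) = J
I(o) = √(-2 + o² - 11*o) (I(o) = √(o + ((o² - 12*o) - 2)) = √(o + (-2 + o² - 12*o)) = √(-2 + o² - 11*o))
((113 - 109)² - 78616) + I(-707) = ((113 - 109)² - 78616) + √(-2 + (-707)² - 11*(-707)) = (4² - 78616) + √(-2 + 499849 + 7777) = (16 - 78616) + √507624 = -78600 + 2*√126906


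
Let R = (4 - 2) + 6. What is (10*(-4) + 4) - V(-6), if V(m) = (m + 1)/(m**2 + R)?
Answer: -1579/44 ≈ -35.886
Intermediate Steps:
R = 8 (R = 2 + 6 = 8)
V(m) = (1 + m)/(8 + m**2) (V(m) = (m + 1)/(m**2 + 8) = (1 + m)/(8 + m**2))
(10*(-4) + 4) - V(-6) = (10*(-4) + 4) - (1 - 6)/(8 + (-6)**2) = (-40 + 4) - (-5)/(8 + 36) = -36 - (-5)/44 = -36 - 1*(-5/44) = -36 + 5/44 = -1579/44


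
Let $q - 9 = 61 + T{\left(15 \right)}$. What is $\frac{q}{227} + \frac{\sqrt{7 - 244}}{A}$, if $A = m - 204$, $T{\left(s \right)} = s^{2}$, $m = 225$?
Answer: $\frac{295}{227} + \frac{i \sqrt{237}}{21} \approx 1.2996 + 0.73309 i$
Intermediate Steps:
$A = 21$ ($A = 225 - 204 = 21$)
$q = 295$ ($q = 9 + \left(61 + 15^{2}\right) = 9 + \left(61 + 225\right) = 9 + 286 = 295$)
$\frac{q}{227} + \frac{\sqrt{7 - 244}}{A} = \frac{295}{227} + \frac{\sqrt{7 - 244}}{21} = 295 \cdot \frac{1}{227} + \sqrt{-237} \cdot \frac{1}{21} = \frac{295}{227} + i \sqrt{237} \cdot \frac{1}{21} = \frac{295}{227} + \frac{i \sqrt{237}}{21}$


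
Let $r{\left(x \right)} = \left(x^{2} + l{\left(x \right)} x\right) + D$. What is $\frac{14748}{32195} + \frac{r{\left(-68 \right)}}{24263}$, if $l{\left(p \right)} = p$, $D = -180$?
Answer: $\frac{649774984}{781147285} \approx 0.83182$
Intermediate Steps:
$r{\left(x \right)} = -180 + 2 x^{2}$ ($r{\left(x \right)} = \left(x^{2} + x x\right) - 180 = \left(x^{2} + x^{2}\right) - 180 = 2 x^{2} - 180 = -180 + 2 x^{2}$)
$\frac{14748}{32195} + \frac{r{\left(-68 \right)}}{24263} = \frac{14748}{32195} + \frac{-180 + 2 \left(-68\right)^{2}}{24263} = 14748 \cdot \frac{1}{32195} + \left(-180 + 2 \cdot 4624\right) \frac{1}{24263} = \frac{14748}{32195} + \left(-180 + 9248\right) \frac{1}{24263} = \frac{14748}{32195} + 9068 \cdot \frac{1}{24263} = \frac{14748}{32195} + \frac{9068}{24263} = \frac{649774984}{781147285}$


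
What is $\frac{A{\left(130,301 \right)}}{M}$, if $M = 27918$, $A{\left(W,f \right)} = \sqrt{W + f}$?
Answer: $\frac{\sqrt{431}}{27918} \approx 0.00074363$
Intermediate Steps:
$\frac{A{\left(130,301 \right)}}{M} = \frac{\sqrt{130 + 301}}{27918} = \sqrt{431} \cdot \frac{1}{27918} = \frac{\sqrt{431}}{27918}$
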